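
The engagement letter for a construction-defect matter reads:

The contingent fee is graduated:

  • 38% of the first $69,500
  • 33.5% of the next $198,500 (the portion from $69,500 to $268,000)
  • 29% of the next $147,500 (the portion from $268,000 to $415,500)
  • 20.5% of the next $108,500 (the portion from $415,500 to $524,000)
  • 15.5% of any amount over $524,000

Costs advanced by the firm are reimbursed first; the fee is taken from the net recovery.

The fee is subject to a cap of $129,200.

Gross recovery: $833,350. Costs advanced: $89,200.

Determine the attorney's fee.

Fee base (net of costs): $833,350 − $89,200 = $744,150
First $69,500 at 38% = $26,410.00
Next $198,500 at 33.5% = $66,497.50
Next $147,500 at 29% = $42,775.00
Next $108,500 at 20.5% = $22,242.50
Remaining $220,150 at 15.5% = $34,123.25
Fee: $26,410.00 + $66,497.50 + $42,775.00 + $22,242.50 + $34,123.25 = $192,048.25
$192,048.25 exceeds the $129,200 cap, so the fee is capped at $129,200.00.

$129,200.00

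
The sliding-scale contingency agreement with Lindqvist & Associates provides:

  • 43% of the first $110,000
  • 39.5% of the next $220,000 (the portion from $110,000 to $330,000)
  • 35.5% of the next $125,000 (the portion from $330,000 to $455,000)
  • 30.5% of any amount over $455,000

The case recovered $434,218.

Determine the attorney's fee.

First $110,000 at 43% = $47,300.00
Next $220,000 at 39.5% = $86,900.00
Remaining $104,218 at 35.5% = $36,997.39
Fee: $47,300.00 + $86,900.00 + $36,997.39 = $171,197.39

$171,197.39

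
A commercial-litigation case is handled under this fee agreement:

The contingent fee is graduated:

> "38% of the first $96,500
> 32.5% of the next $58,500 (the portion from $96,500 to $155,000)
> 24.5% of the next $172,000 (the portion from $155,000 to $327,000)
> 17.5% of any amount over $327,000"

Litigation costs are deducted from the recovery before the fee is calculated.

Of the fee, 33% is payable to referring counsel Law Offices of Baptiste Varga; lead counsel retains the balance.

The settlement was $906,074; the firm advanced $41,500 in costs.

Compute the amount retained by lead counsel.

Fee base (net of costs): $906,074 − $41,500 = $864,574
First $96,500 at 38% = $36,670.00
Next $58,500 at 32.5% = $19,012.50
Next $172,000 at 24.5% = $42,140.00
Remaining $537,574 at 17.5% = $94,075.45
Fee: $36,670.00 + $19,012.50 + $42,140.00 + $94,075.45 = $191,897.95
Referral share: 33% of $191,897.95 = $63,326.32; lead counsel retains $191,897.95 − $63,326.32 = $128,571.63.

$128,571.63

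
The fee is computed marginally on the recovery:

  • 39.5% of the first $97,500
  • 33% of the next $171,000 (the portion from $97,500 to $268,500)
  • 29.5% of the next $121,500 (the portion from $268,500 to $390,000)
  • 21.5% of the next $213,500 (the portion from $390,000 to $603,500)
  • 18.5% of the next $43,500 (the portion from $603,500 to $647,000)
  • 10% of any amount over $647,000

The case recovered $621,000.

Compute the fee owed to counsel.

$179,925.00

First $97,500 at 39.5% = $38,512.50
Next $171,000 at 33% = $56,430.00
Next $121,500 at 29.5% = $35,842.50
Next $213,500 at 21.5% = $45,902.50
Remaining $17,500 at 18.5% = $3,237.50
Fee: $38,512.50 + $56,430.00 + $35,842.50 + $45,902.50 + $3,237.50 = $179,925.00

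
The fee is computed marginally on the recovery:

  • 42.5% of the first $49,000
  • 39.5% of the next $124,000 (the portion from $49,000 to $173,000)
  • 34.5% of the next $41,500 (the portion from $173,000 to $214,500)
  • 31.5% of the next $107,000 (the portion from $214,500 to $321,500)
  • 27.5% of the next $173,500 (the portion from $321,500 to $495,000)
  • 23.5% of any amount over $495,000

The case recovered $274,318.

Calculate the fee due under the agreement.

$102,965.17

First $49,000 at 42.5% = $20,825.00
Next $124,000 at 39.5% = $48,980.00
Next $41,500 at 34.5% = $14,317.50
Remaining $59,818 at 31.5% = $18,842.67
Fee: $20,825.00 + $48,980.00 + $14,317.50 + $18,842.67 = $102,965.17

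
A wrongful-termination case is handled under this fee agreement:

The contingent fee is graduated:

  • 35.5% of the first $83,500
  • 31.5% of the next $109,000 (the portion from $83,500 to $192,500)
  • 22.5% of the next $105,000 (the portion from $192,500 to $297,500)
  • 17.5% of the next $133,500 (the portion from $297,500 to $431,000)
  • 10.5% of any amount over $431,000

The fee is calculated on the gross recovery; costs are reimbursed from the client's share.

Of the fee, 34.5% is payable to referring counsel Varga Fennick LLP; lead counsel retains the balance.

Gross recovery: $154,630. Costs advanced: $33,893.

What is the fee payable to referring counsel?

$17,956.72

Fee base is the gross recovery, $154,630; costs are reimbursed separately.
First $83,500 at 35.5% = $29,642.50
Remaining $71,130 at 31.5% = $22,405.95
Fee: $29,642.50 + $22,405.95 = $52,048.45
Referral share: 34.5% of $52,048.45 = $17,956.72; lead counsel retains $52,048.45 − $17,956.72 = $34,091.73.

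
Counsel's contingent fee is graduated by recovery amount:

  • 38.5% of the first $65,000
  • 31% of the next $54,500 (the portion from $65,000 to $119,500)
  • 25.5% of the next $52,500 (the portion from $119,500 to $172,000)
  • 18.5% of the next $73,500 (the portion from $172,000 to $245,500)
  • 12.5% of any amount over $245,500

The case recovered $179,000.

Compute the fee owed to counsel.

First $65,000 at 38.5% = $25,025.00
Next $54,500 at 31% = $16,895.00
Next $52,500 at 25.5% = $13,387.50
Remaining $7,000 at 18.5% = $1,295.00
Fee: $25,025.00 + $16,895.00 + $13,387.50 + $1,295.00 = $56,602.50

$56,602.50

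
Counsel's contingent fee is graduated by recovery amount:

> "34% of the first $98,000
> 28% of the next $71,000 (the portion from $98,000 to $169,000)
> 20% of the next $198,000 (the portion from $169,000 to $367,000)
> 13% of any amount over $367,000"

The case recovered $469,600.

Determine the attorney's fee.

$106,138.00

First $98,000 at 34% = $33,320.00
Next $71,000 at 28% = $19,880.00
Next $198,000 at 20% = $39,600.00
Remaining $102,600 at 13% = $13,338.00
Fee: $33,320.00 + $19,880.00 + $39,600.00 + $13,338.00 = $106,138.00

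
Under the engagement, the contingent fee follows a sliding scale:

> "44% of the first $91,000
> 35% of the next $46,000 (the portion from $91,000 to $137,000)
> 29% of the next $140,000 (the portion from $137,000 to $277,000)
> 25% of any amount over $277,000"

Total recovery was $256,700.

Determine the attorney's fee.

$90,853.00

First $91,000 at 44% = $40,040.00
Next $46,000 at 35% = $16,100.00
Remaining $119,700 at 29% = $34,713.00
Fee: $40,040.00 + $16,100.00 + $34,713.00 = $90,853.00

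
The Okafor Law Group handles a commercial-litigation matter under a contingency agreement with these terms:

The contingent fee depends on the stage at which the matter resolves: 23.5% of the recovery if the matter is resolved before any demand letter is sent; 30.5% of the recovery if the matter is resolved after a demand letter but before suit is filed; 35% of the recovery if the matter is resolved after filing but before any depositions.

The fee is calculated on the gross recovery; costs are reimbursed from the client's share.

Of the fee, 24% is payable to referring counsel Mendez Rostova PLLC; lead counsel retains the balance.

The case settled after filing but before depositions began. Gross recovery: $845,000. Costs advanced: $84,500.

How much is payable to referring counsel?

$70,980.00

Fee base is the gross recovery, $845,000; costs are reimbursed separately.
The matter settled after filing but before depositions began, so the 35% rate applies.
$845,000 × 35% = $295,750.00
Referral share: 24% of $295,750.00 = $70,980.00; lead counsel retains $295,750.00 − $70,980.00 = $224,770.00.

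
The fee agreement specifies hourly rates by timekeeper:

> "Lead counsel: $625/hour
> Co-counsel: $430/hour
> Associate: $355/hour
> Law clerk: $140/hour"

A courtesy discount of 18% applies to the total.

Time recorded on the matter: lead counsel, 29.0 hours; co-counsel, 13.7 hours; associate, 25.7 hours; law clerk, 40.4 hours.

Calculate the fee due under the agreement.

Lead counsel: 29.0 × $625 = $18,125.00
Co-counsel: 13.7 × $430 = $5,891.00
Associate: 25.7 × $355 = $9,123.50
Law clerk: 40.4 × $140 = $5,656.00
Subtotal: $38,795.50
Less 18% discount: −$6,983.19
Total: $38,795.50 − $6,983.19 = $31,812.31

$31,812.31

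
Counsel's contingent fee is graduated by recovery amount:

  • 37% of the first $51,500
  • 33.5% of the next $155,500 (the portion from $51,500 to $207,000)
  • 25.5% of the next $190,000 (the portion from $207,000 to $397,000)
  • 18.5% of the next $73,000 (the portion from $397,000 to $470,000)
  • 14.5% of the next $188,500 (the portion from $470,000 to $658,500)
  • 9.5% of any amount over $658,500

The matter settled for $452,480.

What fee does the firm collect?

$129,861.30

First $51,500 at 37% = $19,055.00
Next $155,500 at 33.5% = $52,092.50
Next $190,000 at 25.5% = $48,450.00
Remaining $55,480 at 18.5% = $10,263.80
Fee: $19,055.00 + $52,092.50 + $48,450.00 + $10,263.80 = $129,861.30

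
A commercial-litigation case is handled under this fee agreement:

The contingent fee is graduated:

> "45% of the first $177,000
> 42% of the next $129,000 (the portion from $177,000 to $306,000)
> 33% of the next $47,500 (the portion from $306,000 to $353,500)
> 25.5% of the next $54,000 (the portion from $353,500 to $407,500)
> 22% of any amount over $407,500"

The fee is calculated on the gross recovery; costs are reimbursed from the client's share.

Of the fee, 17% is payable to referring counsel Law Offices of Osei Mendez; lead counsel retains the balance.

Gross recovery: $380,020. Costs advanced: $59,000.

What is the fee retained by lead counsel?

Fee base is the gross recovery, $380,020; costs are reimbursed separately.
First $177,000 at 45% = $79,650.00
Next $129,000 at 42% = $54,180.00
Next $47,500 at 33% = $15,675.00
Remaining $26,520 at 25.5% = $6,762.60
Fee: $79,650.00 + $54,180.00 + $15,675.00 + $6,762.60 = $156,267.60
Referral share: 17% of $156,267.60 = $26,565.49; lead counsel retains $156,267.60 − $26,565.49 = $129,702.11.

$129,702.11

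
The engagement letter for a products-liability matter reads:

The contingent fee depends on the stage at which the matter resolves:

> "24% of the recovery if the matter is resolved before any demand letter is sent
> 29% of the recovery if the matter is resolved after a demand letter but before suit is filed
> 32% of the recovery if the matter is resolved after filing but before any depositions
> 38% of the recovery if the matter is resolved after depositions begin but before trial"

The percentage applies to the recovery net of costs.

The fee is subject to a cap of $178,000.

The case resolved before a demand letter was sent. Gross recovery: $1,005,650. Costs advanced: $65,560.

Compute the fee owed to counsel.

Fee base (net of costs): $1,005,650 − $65,560 = $940,090
The matter resolved before a demand letter was sent, so the 24% rate applies.
$940,090 × 24% = $225,621.60
$225,621.60 exceeds the $178,000 cap, so the fee is capped at $178,000.00.

$178,000.00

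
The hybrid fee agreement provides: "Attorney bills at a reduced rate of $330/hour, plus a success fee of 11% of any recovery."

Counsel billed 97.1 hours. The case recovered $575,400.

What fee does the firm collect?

Hourly: 97.1 × $330 = $32,043.00
Success fee: 11% of $575,400 = $63,294.00
Total: $32,043.00 + $63,294.00 = $95,337.00

$95,337.00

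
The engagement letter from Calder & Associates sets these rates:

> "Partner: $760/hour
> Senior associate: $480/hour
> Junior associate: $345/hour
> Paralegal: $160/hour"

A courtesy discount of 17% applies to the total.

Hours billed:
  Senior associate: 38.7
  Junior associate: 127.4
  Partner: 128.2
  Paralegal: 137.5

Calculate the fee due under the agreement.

$151,027.63

Partner: 128.2 × $760 = $97,432.00
Senior associate: 38.7 × $480 = $18,576.00
Junior associate: 127.4 × $345 = $43,953.00
Paralegal: 137.5 × $160 = $22,000.00
Subtotal: $181,961.00
Less 17% discount: −$30,933.37
Total: $181,961.00 − $30,933.37 = $151,027.63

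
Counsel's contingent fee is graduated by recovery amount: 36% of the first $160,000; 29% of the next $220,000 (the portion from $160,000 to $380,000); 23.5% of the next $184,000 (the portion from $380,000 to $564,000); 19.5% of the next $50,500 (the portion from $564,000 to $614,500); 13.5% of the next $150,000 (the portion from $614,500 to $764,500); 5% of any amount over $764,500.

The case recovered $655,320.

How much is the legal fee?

$179,998.20

First $160,000 at 36% = $57,600.00
Next $220,000 at 29% = $63,800.00
Next $184,000 at 23.5% = $43,240.00
Next $50,500 at 19.5% = $9,847.50
Remaining $40,820 at 13.5% = $5,510.70
Fee: $57,600.00 + $63,800.00 + $43,240.00 + $9,847.50 + $5,510.70 = $179,998.20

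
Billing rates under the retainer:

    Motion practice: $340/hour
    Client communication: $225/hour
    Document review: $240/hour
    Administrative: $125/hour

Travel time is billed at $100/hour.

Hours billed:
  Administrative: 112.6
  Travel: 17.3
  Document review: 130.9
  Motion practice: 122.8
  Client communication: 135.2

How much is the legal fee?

Motion practice: 122.8 × $340 = $41,752.00
Client communication: 135.2 × $225 = $30,420.00
Document review: 130.9 × $240 = $31,416.00
Administrative: 112.6 × $125 = $14,075.00
Subtotal: $41,752.00 + $30,420.00 + $31,416.00 + $14,075.00 = $117,663.00
Travel: 17.3 × $100 = $1,730.00
Total: $117,663.00 + $1,730.00 = $119,393.00

$119,393.00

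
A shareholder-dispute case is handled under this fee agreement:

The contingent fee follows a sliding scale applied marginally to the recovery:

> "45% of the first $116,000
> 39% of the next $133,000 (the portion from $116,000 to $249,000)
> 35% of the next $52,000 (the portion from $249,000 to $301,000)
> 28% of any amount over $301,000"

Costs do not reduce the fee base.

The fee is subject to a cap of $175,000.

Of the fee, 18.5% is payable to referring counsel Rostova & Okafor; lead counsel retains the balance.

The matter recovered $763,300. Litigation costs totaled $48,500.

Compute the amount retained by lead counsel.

$142,625.00

Fee base is the gross recovery, $763,300; costs are reimbursed separately.
First $116,000 at 45% = $52,200.00
Next $133,000 at 39% = $51,870.00
Next $52,000 at 35% = $18,200.00
Remaining $462,300 at 28% = $129,444.00
Fee: $52,200.00 + $51,870.00 + $18,200.00 + $129,444.00 = $251,714.00
$251,714.00 exceeds the $175,000 cap, so the fee is capped at $175,000.00.
Referral share: 18.5% of $175,000.00 = $32,375.00; lead counsel retains $175,000.00 − $32,375.00 = $142,625.00.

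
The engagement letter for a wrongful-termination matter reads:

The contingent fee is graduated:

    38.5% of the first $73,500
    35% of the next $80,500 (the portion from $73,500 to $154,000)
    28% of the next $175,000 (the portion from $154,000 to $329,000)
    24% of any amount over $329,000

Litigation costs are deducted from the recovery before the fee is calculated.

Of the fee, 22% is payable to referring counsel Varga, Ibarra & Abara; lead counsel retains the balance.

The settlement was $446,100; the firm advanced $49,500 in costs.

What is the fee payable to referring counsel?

$26,773.23

Fee base (net of costs): $446,100 − $49,500 = $396,600
First $73,500 at 38.5% = $28,297.50
Next $80,500 at 35% = $28,175.00
Next $175,000 at 28% = $49,000.00
Remaining $67,600 at 24% = $16,224.00
Fee: $28,297.50 + $28,175.00 + $49,000.00 + $16,224.00 = $121,696.50
Referral share: 22% of $121,696.50 = $26,773.23; lead counsel retains $121,696.50 − $26,773.23 = $94,923.27.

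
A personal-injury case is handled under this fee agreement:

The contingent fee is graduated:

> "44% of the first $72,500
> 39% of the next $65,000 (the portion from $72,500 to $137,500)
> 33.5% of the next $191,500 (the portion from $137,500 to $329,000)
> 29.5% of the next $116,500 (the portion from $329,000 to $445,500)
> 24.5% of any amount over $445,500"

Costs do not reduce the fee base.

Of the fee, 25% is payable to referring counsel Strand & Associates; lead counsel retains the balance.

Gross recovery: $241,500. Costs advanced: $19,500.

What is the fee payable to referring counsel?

$23,022.50

Fee base is the gross recovery, $241,500; costs are reimbursed separately.
First $72,500 at 44% = $31,900.00
Next $65,000 at 39% = $25,350.00
Remaining $104,000 at 33.5% = $34,840.00
Fee: $31,900.00 + $25,350.00 + $34,840.00 = $92,090.00
Referral share: 25% of $92,090.00 = $23,022.50; lead counsel retains $92,090.00 − $23,022.50 = $69,067.50.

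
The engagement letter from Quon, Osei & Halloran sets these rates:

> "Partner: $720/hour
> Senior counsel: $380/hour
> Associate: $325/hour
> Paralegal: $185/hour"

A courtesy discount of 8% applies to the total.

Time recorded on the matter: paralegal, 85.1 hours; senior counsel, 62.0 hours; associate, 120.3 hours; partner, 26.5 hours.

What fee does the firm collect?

$89,682.52

Partner: 26.5 × $720 = $19,080.00
Senior counsel: 62.0 × $380 = $23,560.00
Associate: 120.3 × $325 = $39,097.50
Paralegal: 85.1 × $185 = $15,743.50
Subtotal: $97,481.00
Less 8% discount: −$7,798.48
Total: $97,481.00 − $7,798.48 = $89,682.52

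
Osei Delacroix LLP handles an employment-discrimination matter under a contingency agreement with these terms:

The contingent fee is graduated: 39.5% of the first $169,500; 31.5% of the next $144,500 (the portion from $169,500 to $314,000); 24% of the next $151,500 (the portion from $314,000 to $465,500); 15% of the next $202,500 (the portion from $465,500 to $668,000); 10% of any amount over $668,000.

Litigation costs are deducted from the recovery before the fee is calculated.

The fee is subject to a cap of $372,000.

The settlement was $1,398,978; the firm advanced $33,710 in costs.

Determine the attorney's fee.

$248,931.80

Fee base (net of costs): $1,398,978 − $33,710 = $1,365,268
First $169,500 at 39.5% = $66,952.50
Next $144,500 at 31.5% = $45,517.50
Next $151,500 at 24% = $36,360.00
Next $202,500 at 15% = $30,375.00
Remaining $697,268 at 10% = $69,726.80
Fee: $66,952.50 + $45,517.50 + $36,360.00 + $30,375.00 + $69,726.80 = $248,931.80
$248,931.80 is under the $372,000 cap.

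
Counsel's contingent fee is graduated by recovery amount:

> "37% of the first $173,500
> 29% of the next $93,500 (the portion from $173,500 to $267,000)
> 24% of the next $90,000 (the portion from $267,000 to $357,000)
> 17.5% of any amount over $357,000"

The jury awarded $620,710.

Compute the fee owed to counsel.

First $173,500 at 37% = $64,195.00
Next $93,500 at 29% = $27,115.00
Next $90,000 at 24% = $21,600.00
Remaining $263,710 at 17.5% = $46,149.25
Fee: $64,195.00 + $27,115.00 + $21,600.00 + $46,149.25 = $159,059.25

$159,059.25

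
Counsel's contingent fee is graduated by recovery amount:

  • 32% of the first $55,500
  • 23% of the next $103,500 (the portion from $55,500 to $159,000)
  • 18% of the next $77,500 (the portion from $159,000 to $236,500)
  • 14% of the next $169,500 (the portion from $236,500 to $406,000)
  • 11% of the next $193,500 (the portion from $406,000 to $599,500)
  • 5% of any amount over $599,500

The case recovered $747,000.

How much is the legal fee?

$107,905.00

First $55,500 at 32% = $17,760.00
Next $103,500 at 23% = $23,805.00
Next $77,500 at 18% = $13,950.00
Next $169,500 at 14% = $23,730.00
Next $193,500 at 11% = $21,285.00
Remaining $147,500 at 5% = $7,375.00
Fee: $17,760.00 + $23,805.00 + $13,950.00 + $23,730.00 + $21,285.00 + $7,375.00 = $107,905.00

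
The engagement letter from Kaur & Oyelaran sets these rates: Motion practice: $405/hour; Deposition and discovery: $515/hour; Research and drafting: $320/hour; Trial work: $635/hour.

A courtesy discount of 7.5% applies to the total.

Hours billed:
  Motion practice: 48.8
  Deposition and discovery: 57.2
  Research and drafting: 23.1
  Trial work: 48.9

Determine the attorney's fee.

Motion practice: 48.8 × $405 = $19,764.00
Deposition and discovery: 57.2 × $515 = $29,458.00
Research and drafting: 23.1 × $320 = $7,392.00
Trial work: 48.9 × $635 = $31,051.50
Subtotal: $87,665.50
Less 7.5% discount: −$6,574.91
Total: $87,665.50 − $6,574.91 = $81,090.59

$81,090.59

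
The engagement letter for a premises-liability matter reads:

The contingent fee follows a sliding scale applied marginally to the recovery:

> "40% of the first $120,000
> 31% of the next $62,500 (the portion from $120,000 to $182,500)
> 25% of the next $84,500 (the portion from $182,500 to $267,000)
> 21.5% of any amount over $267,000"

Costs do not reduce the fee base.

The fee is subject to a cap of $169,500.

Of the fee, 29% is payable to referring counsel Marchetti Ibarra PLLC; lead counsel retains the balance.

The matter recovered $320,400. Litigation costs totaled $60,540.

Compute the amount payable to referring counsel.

$28,994.49

Fee base is the gross recovery, $320,400; costs are reimbursed separately.
First $120,000 at 40% = $48,000.00
Next $62,500 at 31% = $19,375.00
Next $84,500 at 25% = $21,125.00
Remaining $53,400 at 21.5% = $11,481.00
Fee: $48,000.00 + $19,375.00 + $21,125.00 + $11,481.00 = $99,981.00
$99,981.00 is under the $169,500 cap.
Referral share: 29% of $99,981.00 = $28,994.49; lead counsel retains $99,981.00 − $28,994.49 = $70,986.51.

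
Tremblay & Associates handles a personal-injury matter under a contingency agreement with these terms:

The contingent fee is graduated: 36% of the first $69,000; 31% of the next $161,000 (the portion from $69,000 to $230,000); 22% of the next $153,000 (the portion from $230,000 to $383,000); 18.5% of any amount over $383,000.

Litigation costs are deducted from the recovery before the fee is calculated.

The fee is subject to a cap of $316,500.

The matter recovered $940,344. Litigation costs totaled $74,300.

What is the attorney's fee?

Fee base (net of costs): $940,344 − $74,300 = $866,044
First $69,000 at 36% = $24,840.00
Next $161,000 at 31% = $49,910.00
Next $153,000 at 22% = $33,660.00
Remaining $483,044 at 18.5% = $89,363.14
Fee: $24,840.00 + $49,910.00 + $33,660.00 + $89,363.14 = $197,773.14
$197,773.14 is under the $316,500 cap.

$197,773.14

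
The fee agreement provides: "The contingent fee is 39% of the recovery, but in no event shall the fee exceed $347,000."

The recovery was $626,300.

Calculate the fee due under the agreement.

39% of $626,300 = $244,257.00
That is under the $347,000 cap.

$244,257.00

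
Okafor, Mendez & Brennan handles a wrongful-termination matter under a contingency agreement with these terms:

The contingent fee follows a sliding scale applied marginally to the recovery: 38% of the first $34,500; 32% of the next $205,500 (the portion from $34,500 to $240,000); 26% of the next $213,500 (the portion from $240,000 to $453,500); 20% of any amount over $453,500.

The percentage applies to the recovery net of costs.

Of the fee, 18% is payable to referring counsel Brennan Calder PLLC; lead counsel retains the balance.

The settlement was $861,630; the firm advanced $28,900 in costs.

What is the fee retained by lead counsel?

Fee base (net of costs): $861,630 − $28,900 = $832,730
First $34,500 at 38% = $13,110.00
Next $205,500 at 32% = $65,760.00
Next $213,500 at 26% = $55,510.00
Remaining $379,230 at 20% = $75,846.00
Fee: $13,110.00 + $65,760.00 + $55,510.00 + $75,846.00 = $210,226.00
Referral share: 18% of $210,226.00 = $37,840.68; lead counsel retains $210,226.00 − $37,840.68 = $172,385.32.

$172,385.32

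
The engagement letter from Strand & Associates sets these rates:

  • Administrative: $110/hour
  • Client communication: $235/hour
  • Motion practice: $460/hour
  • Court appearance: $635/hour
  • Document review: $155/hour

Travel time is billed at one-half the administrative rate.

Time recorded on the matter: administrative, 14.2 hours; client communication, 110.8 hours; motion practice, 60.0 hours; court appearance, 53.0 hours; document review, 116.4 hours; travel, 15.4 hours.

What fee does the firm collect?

Administrative: 14.2 × $110 = $1,562.00
Client communication: 110.8 × $235 = $26,038.00
Motion practice: 60.0 × $460 = $27,600.00
Court appearance: 53.0 × $635 = $33,655.00
Document review: 116.4 × $155 = $18,042.00
Subtotal: $1,562.00 + $26,038.00 + $27,600.00 + $33,655.00 + $18,042.00 = $106,897.00
Travel: 15.4 × ($110 ÷ 2) = 15.4 × $55.00 = $847.00
Total: $106,897.00 + $847.00 = $107,744.00

$107,744.00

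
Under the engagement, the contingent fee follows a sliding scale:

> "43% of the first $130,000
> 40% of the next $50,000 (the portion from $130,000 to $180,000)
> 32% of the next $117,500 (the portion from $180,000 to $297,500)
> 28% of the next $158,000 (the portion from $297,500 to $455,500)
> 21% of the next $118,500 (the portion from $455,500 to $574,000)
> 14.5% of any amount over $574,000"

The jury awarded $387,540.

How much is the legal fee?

First $130,000 at 43% = $55,900.00
Next $50,000 at 40% = $20,000.00
Next $117,500 at 32% = $37,600.00
Remaining $90,040 at 28% = $25,211.20
Fee: $55,900.00 + $20,000.00 + $37,600.00 + $25,211.20 = $138,711.20

$138,711.20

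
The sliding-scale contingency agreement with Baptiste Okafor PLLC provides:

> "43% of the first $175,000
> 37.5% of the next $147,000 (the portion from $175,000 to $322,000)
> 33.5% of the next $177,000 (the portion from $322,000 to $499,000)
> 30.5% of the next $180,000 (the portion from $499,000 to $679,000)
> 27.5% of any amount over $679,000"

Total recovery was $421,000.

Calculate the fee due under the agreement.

$163,540.00

First $175,000 at 43% = $75,250.00
Next $147,000 at 37.5% = $55,125.00
Remaining $99,000 at 33.5% = $33,165.00
Fee: $75,250.00 + $55,125.00 + $33,165.00 = $163,540.00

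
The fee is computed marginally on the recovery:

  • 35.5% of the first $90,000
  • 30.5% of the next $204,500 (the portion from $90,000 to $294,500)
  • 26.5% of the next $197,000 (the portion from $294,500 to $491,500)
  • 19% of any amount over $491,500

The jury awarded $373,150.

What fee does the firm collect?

First $90,000 at 35.5% = $31,950.00
Next $204,500 at 30.5% = $62,372.50
Remaining $78,650 at 26.5% = $20,842.25
Fee: $31,950.00 + $62,372.50 + $20,842.25 = $115,164.75

$115,164.75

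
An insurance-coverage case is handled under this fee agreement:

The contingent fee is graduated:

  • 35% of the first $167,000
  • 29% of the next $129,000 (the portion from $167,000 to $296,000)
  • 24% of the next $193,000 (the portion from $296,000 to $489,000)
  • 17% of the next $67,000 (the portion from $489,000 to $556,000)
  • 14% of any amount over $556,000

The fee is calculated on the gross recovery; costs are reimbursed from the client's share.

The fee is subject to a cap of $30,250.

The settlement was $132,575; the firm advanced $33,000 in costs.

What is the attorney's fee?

$30,250.00

Fee base is the gross recovery, $132,575; costs are reimbursed separately.
First $132,575 at 35% = $46,401.25
$46,401.25 exceeds the $30,250 cap, so the fee is capped at $30,250.00.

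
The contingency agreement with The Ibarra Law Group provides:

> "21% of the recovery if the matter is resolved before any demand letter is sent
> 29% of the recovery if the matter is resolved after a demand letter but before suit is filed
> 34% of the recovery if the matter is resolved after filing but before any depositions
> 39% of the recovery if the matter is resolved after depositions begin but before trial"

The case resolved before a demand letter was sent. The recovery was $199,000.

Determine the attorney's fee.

$41,790.00

The matter resolved before a demand letter was sent, so the 21% rate applies.
$199,000 × 21% = $41,790.00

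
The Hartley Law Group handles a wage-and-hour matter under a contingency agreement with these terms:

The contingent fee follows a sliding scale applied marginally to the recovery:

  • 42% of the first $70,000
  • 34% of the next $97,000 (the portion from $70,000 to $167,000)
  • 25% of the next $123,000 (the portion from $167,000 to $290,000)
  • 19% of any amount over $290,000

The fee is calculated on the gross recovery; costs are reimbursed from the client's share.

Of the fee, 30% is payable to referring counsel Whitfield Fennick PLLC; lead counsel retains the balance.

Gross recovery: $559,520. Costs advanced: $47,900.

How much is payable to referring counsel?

Fee base is the gross recovery, $559,520; costs are reimbursed separately.
First $70,000 at 42% = $29,400.00
Next $97,000 at 34% = $32,980.00
Next $123,000 at 25% = $30,750.00
Remaining $269,520 at 19% = $51,208.80
Fee: $29,400.00 + $32,980.00 + $30,750.00 + $51,208.80 = $144,338.80
Referral share: 30% of $144,338.80 = $43,301.64; lead counsel retains $144,338.80 − $43,301.64 = $101,037.16.

$43,301.64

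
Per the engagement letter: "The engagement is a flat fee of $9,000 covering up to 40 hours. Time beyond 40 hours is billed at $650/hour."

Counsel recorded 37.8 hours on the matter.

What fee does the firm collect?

$9,000.00

37.8 hours is within the 40-hour scope; only the flat fee applies.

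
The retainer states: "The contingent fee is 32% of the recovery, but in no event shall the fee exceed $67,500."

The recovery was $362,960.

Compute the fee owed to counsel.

32% of $362,960 = $116,147.20
That exceeds the $67,500 cap, so the fee is capped at $67,500.

$67,500.00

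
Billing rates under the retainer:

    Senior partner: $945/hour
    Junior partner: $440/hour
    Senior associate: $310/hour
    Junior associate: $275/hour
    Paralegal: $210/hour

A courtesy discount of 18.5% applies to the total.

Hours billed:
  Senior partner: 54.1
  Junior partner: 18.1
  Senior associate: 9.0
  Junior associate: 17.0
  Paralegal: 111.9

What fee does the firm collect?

Senior partner: 54.1 × $945 = $51,124.50
Junior partner: 18.1 × $440 = $7,964.00
Senior associate: 9.0 × $310 = $2,790.00
Junior associate: 17.0 × $275 = $4,675.00
Paralegal: 111.9 × $210 = $23,499.00
Subtotal: $90,052.50
Less 18.5% discount: −$16,659.71
Total: $90,052.50 − $16,659.71 = $73,392.79

$73,392.79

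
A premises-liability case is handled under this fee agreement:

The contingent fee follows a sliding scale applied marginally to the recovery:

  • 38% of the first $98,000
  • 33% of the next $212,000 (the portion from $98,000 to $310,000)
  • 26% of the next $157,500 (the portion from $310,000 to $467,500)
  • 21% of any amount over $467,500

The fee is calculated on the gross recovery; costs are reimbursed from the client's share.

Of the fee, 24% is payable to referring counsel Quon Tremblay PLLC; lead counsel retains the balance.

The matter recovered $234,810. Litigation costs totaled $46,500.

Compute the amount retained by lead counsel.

Fee base is the gross recovery, $234,810; costs are reimbursed separately.
First $98,000 at 38% = $37,240.00
Remaining $136,810 at 33% = $45,147.30
Fee: $37,240.00 + $45,147.30 = $82,387.30
Referral share: 24% of $82,387.30 = $19,772.95; lead counsel retains $82,387.30 − $19,772.95 = $62,614.35.

$62,614.35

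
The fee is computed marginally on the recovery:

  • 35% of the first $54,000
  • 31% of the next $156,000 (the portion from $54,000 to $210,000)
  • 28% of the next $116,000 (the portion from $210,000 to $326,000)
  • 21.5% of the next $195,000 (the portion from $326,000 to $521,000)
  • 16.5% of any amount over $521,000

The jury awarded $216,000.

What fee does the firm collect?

First $54,000 at 35% = $18,900.00
Next $156,000 at 31% = $48,360.00
Remaining $6,000 at 28% = $1,680.00
Fee: $18,900.00 + $48,360.00 + $1,680.00 = $68,940.00

$68,940.00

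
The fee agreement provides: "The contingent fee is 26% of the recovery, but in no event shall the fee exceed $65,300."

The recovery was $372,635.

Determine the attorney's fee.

$65,300.00

26% of $372,635 = $96,885.10
That exceeds the $65,300 cap, so the fee is capped at $65,300.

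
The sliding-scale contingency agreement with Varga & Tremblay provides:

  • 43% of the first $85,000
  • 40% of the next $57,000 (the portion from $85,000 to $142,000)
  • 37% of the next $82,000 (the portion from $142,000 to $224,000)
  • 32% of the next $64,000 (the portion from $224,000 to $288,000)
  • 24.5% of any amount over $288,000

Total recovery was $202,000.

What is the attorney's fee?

$81,550.00

First $85,000 at 43% = $36,550.00
Next $57,000 at 40% = $22,800.00
Remaining $60,000 at 37% = $22,200.00
Fee: $36,550.00 + $22,800.00 + $22,200.00 = $81,550.00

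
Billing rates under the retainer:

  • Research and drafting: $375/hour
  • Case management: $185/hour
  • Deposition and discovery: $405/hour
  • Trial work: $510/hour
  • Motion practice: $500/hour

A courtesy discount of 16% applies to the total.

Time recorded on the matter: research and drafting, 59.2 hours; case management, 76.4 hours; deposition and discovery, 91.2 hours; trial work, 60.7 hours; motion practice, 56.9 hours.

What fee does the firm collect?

Research and drafting: 59.2 × $375 = $22,200.00
Case management: 76.4 × $185 = $14,134.00
Deposition and discovery: 91.2 × $405 = $36,936.00
Trial work: 60.7 × $510 = $30,957.00
Motion practice: 56.9 × $500 = $28,450.00
Subtotal: $132,677.00
Less 16% discount: −$21,228.32
Total: $132,677.00 − $21,228.32 = $111,448.68

$111,448.68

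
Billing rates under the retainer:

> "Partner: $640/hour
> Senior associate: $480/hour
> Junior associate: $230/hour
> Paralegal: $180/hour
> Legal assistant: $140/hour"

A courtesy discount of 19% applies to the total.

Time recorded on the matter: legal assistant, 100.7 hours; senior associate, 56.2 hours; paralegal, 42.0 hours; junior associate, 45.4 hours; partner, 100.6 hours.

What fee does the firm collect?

$100,002.60

Partner: 100.6 × $640 = $64,384.00
Senior associate: 56.2 × $480 = $26,976.00
Junior associate: 45.4 × $230 = $10,442.00
Paralegal: 42.0 × $180 = $7,560.00
Legal assistant: 100.7 × $140 = $14,098.00
Subtotal: $123,460.00
Less 19% discount: −$23,457.40
Total: $123,460.00 − $23,457.40 = $100,002.60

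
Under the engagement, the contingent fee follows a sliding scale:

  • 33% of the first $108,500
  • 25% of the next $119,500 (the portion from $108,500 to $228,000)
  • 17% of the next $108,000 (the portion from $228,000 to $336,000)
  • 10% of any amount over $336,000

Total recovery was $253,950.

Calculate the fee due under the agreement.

$70,091.50

First $108,500 at 33% = $35,805.00
Next $119,500 at 25% = $29,875.00
Remaining $25,950 at 17% = $4,411.50
Fee: $35,805.00 + $29,875.00 + $4,411.50 = $70,091.50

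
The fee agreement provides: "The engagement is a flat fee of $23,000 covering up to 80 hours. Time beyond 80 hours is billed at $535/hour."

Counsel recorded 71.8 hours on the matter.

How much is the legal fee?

71.8 hours is within the 80-hour scope; only the flat fee applies.

$23,000.00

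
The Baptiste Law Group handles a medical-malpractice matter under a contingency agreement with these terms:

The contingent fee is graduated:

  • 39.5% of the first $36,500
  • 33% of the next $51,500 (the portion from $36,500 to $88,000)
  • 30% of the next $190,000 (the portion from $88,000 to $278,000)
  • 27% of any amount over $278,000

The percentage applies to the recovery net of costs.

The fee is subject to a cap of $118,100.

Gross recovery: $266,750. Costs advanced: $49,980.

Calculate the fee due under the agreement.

Fee base (net of costs): $266,750 − $49,980 = $216,770
First $36,500 at 39.5% = $14,417.50
Next $51,500 at 33% = $16,995.00
Remaining $128,770 at 30% = $38,631.00
Fee: $14,417.50 + $16,995.00 + $38,631.00 = $70,043.50
$70,043.50 is under the $118,100 cap.

$70,043.50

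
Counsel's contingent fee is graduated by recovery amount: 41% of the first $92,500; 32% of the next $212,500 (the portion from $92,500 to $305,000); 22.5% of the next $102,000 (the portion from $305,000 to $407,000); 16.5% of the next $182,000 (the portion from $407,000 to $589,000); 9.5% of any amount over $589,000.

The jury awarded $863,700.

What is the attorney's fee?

$185,001.50

First $92,500 at 41% = $37,925.00
Next $212,500 at 32% = $68,000.00
Next $102,000 at 22.5% = $22,950.00
Next $182,000 at 16.5% = $30,030.00
Remaining $274,700 at 9.5% = $26,096.50
Fee: $37,925.00 + $68,000.00 + $22,950.00 + $30,030.00 + $26,096.50 = $185,001.50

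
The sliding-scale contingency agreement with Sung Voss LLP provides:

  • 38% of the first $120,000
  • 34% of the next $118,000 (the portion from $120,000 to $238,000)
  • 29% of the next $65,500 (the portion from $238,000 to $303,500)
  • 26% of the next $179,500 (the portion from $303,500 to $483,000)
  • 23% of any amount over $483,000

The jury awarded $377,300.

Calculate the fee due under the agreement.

$123,903.00

First $120,000 at 38% = $45,600.00
Next $118,000 at 34% = $40,120.00
Next $65,500 at 29% = $18,995.00
Remaining $73,800 at 26% = $19,188.00
Fee: $45,600.00 + $40,120.00 + $18,995.00 + $19,188.00 = $123,903.00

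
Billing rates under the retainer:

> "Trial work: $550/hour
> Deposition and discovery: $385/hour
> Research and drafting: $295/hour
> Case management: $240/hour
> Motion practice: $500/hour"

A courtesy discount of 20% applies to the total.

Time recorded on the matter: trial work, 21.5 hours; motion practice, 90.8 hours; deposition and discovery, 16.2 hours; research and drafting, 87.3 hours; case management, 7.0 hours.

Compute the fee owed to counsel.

$72,716.40

Trial work: 21.5 × $550 = $11,825.00
Deposition and discovery: 16.2 × $385 = $6,237.00
Research and drafting: 87.3 × $295 = $25,753.50
Case management: 7.0 × $240 = $1,680.00
Motion practice: 90.8 × $500 = $45,400.00
Subtotal: $90,895.50
Less 20% discount: −$18,179.10
Total: $90,895.50 − $18,179.10 = $72,716.40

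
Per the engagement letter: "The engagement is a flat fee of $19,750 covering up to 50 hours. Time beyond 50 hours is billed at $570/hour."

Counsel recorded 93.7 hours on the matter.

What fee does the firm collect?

$44,659.00

Flat fee: $19,750.00
Excess hours: 93.7 − 50 = 43.7
Overrun: 43.7 × $570 = $24,909.00
Total: $19,750.00 + $24,909.00 = $44,659.00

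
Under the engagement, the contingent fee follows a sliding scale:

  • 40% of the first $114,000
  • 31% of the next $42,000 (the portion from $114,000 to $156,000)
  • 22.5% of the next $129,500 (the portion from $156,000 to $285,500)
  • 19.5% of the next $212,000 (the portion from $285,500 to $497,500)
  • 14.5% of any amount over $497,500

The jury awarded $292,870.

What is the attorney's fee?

$89,194.65

First $114,000 at 40% = $45,600.00
Next $42,000 at 31% = $13,020.00
Next $129,500 at 22.5% = $29,137.50
Remaining $7,370 at 19.5% = $1,437.15
Fee: $45,600.00 + $13,020.00 + $29,137.50 + $1,437.15 = $89,194.65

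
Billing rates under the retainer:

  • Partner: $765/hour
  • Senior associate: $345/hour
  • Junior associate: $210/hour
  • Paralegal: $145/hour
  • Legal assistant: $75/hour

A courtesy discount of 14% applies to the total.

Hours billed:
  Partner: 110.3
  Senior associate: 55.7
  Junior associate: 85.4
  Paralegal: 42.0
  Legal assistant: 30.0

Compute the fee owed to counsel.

$111,688.20

Partner: 110.3 × $765 = $84,379.50
Senior associate: 55.7 × $345 = $19,216.50
Junior associate: 85.4 × $210 = $17,934.00
Paralegal: 42.0 × $145 = $6,090.00
Legal assistant: 30.0 × $75 = $2,250.00
Subtotal: $129,870.00
Less 14% discount: −$18,181.80
Total: $129,870.00 − $18,181.80 = $111,688.20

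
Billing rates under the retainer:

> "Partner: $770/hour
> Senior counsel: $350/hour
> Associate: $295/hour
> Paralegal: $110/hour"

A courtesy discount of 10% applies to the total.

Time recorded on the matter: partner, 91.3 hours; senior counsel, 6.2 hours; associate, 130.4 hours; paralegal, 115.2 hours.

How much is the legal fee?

$111,249.90

Partner: 91.3 × $770 = $70,301.00
Senior counsel: 6.2 × $350 = $2,170.00
Associate: 130.4 × $295 = $38,468.00
Paralegal: 115.2 × $110 = $12,672.00
Subtotal: $123,611.00
Less 10% discount: −$12,361.10
Total: $123,611.00 − $12,361.10 = $111,249.90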